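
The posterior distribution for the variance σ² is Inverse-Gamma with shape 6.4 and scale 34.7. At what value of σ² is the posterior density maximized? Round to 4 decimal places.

4.6892

Mode = β/(α+1) = 34.7/7.4 = 4.6892.
Mean = β/(α−1) = 34.7/5.4 = 6.4259.
This is the posterior mode — the MAP estimate.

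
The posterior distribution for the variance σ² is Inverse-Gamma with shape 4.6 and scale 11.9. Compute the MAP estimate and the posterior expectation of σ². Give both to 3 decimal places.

MAP = 2.125, posterior mean = 3.306

Mode = β/(α+1) = 11.9/5.6 = 2.125.
Mean = β/(α−1) = 11.9/3.6 = 3.306.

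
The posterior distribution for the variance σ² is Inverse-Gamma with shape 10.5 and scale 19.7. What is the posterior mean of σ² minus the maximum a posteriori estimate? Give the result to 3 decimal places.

0.361

Mode = β/(α+1) = 19.7/11.5 = 1.713.
Mean = β/(α−1) = 19.7/9.5 = 2.074.
Difference = 2.074 − 1.713 = 0.361.
Right-skewed posterior ⇒ mode < mean.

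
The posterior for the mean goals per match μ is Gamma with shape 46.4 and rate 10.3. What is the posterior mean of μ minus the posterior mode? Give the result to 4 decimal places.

Mode = (α−1)/β = 45.4/10.3 = 4.4078.
Mean = α/β = 46.4/10.3 = 4.5049.
Difference = 4.5049 − 4.4078 = 0.0971.

0.0971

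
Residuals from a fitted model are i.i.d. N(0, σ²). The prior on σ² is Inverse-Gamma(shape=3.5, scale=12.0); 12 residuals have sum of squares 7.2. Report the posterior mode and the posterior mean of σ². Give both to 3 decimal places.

MAP: 1.486. Posterior mean: 1.835.

Posterior: Inverse-Gamma(shape = 3.5+12/2 = 9.5, scale = 12.0+7.2/2 = 15.6).
Mode = β/(α+1) = 15.6/10.5 = 1.486.
Mean = β/(α−1) = 15.6/8.5 = 1.835.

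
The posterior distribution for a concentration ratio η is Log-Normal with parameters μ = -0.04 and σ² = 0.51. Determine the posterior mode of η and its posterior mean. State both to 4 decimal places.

MAP: 0.5769. Posterior mean: 1.2399.

Mode = exp(μ − σ²) = exp(-0.55) = 0.5769.
Mean = exp(μ + σ²/2) = exp(0.215) = 1.2399.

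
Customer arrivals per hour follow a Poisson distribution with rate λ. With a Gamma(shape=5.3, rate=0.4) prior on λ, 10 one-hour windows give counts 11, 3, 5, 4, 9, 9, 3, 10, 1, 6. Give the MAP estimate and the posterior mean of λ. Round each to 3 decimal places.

Σ counts = 61. Posterior: Gamma(shape = 5.3+61 = 66.3, rate = 0.4+10 = 10.4).
Mode = (α−1)/β = 65.3/10.4 = 6.279.
Mean = α/β = 66.3/10.4 = 6.375.

MAP: 6.279. Posterior mean: 6.375.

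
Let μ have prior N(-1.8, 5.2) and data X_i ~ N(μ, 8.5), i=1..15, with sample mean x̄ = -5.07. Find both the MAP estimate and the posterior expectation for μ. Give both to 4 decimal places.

MAP estimate = -4.7487, posterior expectation = -4.7487

Posterior for μ is Normal. Precision-weighted mean: (1/5.2·-1.8 + 15/8.5·-5.07) / (1/5.2 + 15/8.5) = -4.7487.
A Normal posterior is symmetric, so mode = mean.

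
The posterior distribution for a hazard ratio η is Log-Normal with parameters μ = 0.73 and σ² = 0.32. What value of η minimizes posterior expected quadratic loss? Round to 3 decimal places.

2.435

Mode = exp(μ − σ²) = exp(0.41) = 1.507.
Mean = exp(μ + σ²/2) = exp(0.890) = 2.435.
Quadratic loss ⇒ the optimal estimator is the posterior mean.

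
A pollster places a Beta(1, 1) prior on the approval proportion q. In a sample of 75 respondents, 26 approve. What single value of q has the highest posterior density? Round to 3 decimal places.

Posterior: Beta(1+26, 1+49) = Beta(27, 50).
Mode = (27−1)/(27+50−2) = 26/75 = 0.347.
Mean = 27/(27+50) = 27/77 = 0.351.
This is the posterior mode — the MAP estimate.

0.347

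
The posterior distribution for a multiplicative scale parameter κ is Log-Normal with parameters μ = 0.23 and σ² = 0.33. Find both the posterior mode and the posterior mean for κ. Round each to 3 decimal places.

Mode = exp(μ − σ²) = exp(-0.10) = 0.905.
Mean = exp(μ + σ²/2) = exp(0.395) = 1.484.
Right-skewed posterior ⇒ mode < mean.

MAP = 0.905, posterior mean = 1.484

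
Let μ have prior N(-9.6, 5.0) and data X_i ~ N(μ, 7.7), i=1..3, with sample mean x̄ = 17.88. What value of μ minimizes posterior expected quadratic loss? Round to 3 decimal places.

8.559

Posterior for μ is Normal. Precision-weighted mean: (1/5.0·-9.6 + 3/7.7·17.88) / (1/5.0 + 3/7.7) = 8.559.
A Normal posterior is symmetric, so mode = mean.
Quadratic loss ⇒ the optimal estimator is the posterior mean.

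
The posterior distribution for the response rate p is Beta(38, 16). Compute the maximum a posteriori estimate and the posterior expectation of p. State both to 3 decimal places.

MAP: 0.712. Posterior mean: 0.704.

Mode = (38−1)/(38+16−2) = 37/52 = 0.712.
Mean = 38/(38+16) = 38/54 = 0.704.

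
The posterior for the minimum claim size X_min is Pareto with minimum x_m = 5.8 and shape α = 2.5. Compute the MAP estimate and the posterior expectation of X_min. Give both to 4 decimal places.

MAP = 5.8000; posterior mean = 9.6667

The Pareto density is strictly decreasing on [x_m, ∞), so the mode is x_m = 5.8000.
Mean = α·x_m/(α−1) = 2.5·5.8/1.5 = 9.6667.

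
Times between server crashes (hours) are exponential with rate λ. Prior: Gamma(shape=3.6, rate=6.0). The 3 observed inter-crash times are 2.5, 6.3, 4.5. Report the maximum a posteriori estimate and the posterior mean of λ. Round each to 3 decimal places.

Σ times = 13.3. Posterior: Gamma(shape = 3.6+3 = 6.6, rate = 6.0+13.3 = 19.3).
Mode = (α−1)/β = 5.6/19.3 = 0.290.
Mean = α/β = 6.6/19.3 = 0.342.

maximum a posteriori estimate = 0.290, posterior mean = 0.342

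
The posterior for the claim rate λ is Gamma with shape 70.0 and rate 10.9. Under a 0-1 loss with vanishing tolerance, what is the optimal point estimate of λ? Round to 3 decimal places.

Mode = (α−1)/β = 69.0/10.9 = 6.330.
Mean = α/β = 70.0/10.9 = 6.422.
This is the posterior mode — the MAP estimate.

6.330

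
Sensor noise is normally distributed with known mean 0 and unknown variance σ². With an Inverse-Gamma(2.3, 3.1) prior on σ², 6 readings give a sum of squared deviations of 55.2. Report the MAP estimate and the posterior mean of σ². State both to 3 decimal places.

Posterior: Inverse-Gamma(shape = 2.3+6/2 = 5.3, scale = 3.1+55.2/2 = 30.7).
Mode = β/(α+1) = 30.7/6.3 = 4.873.
Mean = β/(α−1) = 30.7/4.3 = 7.140.

MAP = 4.873, posterior mean = 7.140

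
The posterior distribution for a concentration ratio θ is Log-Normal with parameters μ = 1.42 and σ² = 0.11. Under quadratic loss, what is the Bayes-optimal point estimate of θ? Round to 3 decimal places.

Mode = exp(μ − σ²) = exp(1.31) = 3.706.
Mean = exp(μ + σ²/2) = exp(1.475) = 4.371.
Quadratic loss ⇒ the optimal estimator is the posterior mean.

4.371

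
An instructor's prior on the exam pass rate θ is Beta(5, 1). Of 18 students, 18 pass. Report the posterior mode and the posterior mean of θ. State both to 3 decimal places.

posterior mode = 1.000, posterior mean = 0.958

Posterior: Beta(5+18, 1+0) = Beta(23, 1).
Since β = 1 ≤ 1 and α > 1, the Beta density is monotone increasing on [0,1]; the mode is at 1.
Mean = 23/(23+1) = 0.958.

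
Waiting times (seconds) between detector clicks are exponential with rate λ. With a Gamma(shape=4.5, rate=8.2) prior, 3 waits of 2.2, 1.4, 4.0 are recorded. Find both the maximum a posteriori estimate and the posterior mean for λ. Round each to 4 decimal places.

MAP = 0.4114; posterior mean = 0.4747

Σ times = 7.6. Posterior: Gamma(shape = 4.5+3 = 7.5, rate = 8.2+7.6 = 15.8).
Mode = (α−1)/β = 6.5/15.8 = 0.4114.
Mean = α/β = 7.5/15.8 = 0.4747.
The mean is pulled above the mode by the posterior's right skew.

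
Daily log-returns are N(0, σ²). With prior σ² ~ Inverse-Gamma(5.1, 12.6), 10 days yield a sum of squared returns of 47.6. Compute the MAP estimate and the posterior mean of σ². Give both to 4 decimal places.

Posterior: Inverse-Gamma(shape = 5.1+10/2 = 10.1, scale = 12.6+47.6/2 = 36.4).
Mode = β/(α+1) = 36.4/11.1 = 3.2793.
Mean = β/(α−1) = 36.4/9.1 = 4.0000.

MAP: 3.2793. Posterior mean: 4.0000.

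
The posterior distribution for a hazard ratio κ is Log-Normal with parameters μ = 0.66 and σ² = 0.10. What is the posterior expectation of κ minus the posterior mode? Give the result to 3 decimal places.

Mode = exp(μ − σ²) = exp(0.56) = 1.751.
Mean = exp(μ + σ²/2) = exp(0.710) = 2.034.
Difference = 2.034 − 1.751 = 0.283.

0.283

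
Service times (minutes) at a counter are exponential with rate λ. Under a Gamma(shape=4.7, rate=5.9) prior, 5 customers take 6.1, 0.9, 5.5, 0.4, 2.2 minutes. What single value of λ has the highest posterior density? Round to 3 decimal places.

0.414

Σ times = 15.1. Posterior: Gamma(shape = 4.7+5 = 9.7, rate = 5.9+15.1 = 21.0).
Mode = (α−1)/β = 8.7/21.0 = 0.414.
Mean = α/β = 9.7/21.0 = 0.462.
This is the posterior mode — the MAP estimate.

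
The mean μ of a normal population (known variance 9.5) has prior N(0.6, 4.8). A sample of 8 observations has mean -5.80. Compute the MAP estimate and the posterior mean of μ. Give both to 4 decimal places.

Posterior for μ is Normal. Precision-weighted mean: (1/4.8·0.6 + 8/9.5·-5.80) / (1/4.8 + 8/9.5) = -4.5307.
A Normal posterior is symmetric, so mode = mean.

μ_MAP = -4.5307, E[μ|data] = -4.5307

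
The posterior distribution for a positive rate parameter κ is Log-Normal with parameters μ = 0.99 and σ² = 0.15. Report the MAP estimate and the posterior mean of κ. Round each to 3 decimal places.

MAP = 2.316, posterior mean = 2.901

Mode = exp(μ − σ²) = exp(0.84) = 2.316.
Mean = exp(μ + σ²/2) = exp(1.065) = 2.901.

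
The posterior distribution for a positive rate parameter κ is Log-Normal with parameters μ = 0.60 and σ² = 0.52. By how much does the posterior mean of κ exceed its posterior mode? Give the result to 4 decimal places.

Mode = exp(μ − σ²) = exp(0.08) = 1.0833.
Mean = exp(μ + σ²/2) = exp(0.860) = 2.3632.
Difference = 2.3632 − 1.0833 = 1.2799.

1.2799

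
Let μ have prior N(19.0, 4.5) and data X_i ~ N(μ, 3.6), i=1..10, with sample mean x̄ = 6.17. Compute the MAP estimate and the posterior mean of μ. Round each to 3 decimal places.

MAP estimate = 7.120, posterior mean = 7.120

Posterior for μ is Normal. Precision-weighted mean: (1/4.5·19.0 + 10/3.6·6.17) / (1/4.5 + 10/3.6) = 7.120.
A Normal posterior is symmetric, so mode = mean.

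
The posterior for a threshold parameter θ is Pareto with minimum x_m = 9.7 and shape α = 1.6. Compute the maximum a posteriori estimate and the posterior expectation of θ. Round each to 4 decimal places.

The Pareto density is strictly decreasing on [x_m, ∞), so the mode is x_m = 9.7000.
Mean = α·x_m/(α−1) = 1.6·9.7/0.6 = 25.8667.

MAP = 9.7000, posterior mean = 25.8667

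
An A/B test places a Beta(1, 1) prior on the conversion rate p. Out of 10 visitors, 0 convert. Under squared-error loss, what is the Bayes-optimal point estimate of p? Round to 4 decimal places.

Posterior: Beta(1+0, 1+10) = Beta(1, 11).
Since α = 1 ≤ 1 and β > 1, the Beta density is monotone decreasing on [0,1]; the mode is at 0.
Mean = 1/(1+11) = 0.0833.
Squared-error loss ⇒ the optimal estimator is the posterior mean.

0.0833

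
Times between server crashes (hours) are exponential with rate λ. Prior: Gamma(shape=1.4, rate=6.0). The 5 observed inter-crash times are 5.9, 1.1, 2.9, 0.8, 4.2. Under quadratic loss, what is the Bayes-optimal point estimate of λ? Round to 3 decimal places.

Σ times = 14.9. Posterior: Gamma(shape = 1.4+5 = 6.4, rate = 6.0+14.9 = 20.9).
Mode = (α−1)/β = 5.4/20.9 = 0.258.
Mean = α/β = 6.4/20.9 = 0.306.
Quadratic loss ⇒ the optimal estimator is the posterior mean.

0.306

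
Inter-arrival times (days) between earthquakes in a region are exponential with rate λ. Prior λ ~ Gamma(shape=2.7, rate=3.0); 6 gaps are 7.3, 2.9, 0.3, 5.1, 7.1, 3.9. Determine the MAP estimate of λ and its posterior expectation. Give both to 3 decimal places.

MAP estimate = 0.260, posterior expectation = 0.294

Σ times = 26.6. Posterior: Gamma(shape = 2.7+6 = 8.7, rate = 3.0+26.6 = 29.6).
Mode = (α−1)/β = 7.7/29.6 = 0.260.
Mean = α/β = 8.7/29.6 = 0.294.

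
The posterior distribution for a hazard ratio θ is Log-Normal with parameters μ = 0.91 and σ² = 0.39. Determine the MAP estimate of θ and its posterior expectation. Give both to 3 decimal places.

MAP = 1.682, posterior mean = 3.019

Mode = exp(μ − σ²) = exp(0.52) = 1.682.
Mean = exp(μ + σ²/2) = exp(1.105) = 3.019.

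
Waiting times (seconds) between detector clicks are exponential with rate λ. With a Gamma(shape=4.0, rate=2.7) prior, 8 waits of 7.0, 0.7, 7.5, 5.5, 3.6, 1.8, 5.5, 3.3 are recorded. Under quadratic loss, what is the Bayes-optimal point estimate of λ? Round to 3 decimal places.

0.319

Σ times = 34.9. Posterior: Gamma(shape = 4.0+8 = 12.0, rate = 2.7+34.9 = 37.6).
Mode = (α−1)/β = 11.0/37.6 = 0.293.
Mean = α/β = 12.0/37.6 = 0.319.
Quadratic loss ⇒ the optimal estimator is the posterior mean.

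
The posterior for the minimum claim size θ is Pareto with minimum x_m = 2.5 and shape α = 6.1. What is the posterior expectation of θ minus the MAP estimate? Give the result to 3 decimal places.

The Pareto density is strictly decreasing on [x_m, ∞), so the mode is x_m = 2.500.
Mean = α·x_m/(α−1) = 6.1·2.5/5.1 = 2.990.
Difference = 2.990 − 2.500 = 0.490.
The mean is pulled above the mode by the posterior's right skew.

0.490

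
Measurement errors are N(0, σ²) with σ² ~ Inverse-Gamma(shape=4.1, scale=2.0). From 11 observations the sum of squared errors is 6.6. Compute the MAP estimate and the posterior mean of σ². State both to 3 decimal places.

Posterior: Inverse-Gamma(shape = 4.1+11/2 = 9.6, scale = 2.0+6.6/2 = 5.3).
Mode = β/(α+1) = 5.3/10.6 = 0.500.
Mean = β/(α−1) = 5.3/8.6 = 0.616.

MAP = 0.500, posterior mean = 0.616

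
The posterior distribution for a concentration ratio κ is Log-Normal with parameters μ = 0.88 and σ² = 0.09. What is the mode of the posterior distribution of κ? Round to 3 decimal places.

Mode = exp(μ − σ²) = exp(0.79) = 2.203.
Mean = exp(μ + σ²/2) = exp(0.925) = 2.522.
This is the posterior mode — the MAP estimate.

2.203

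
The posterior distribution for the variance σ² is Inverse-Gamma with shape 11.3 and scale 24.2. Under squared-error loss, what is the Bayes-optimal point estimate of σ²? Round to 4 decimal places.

2.3495

Mode = β/(α+1) = 24.2/12.3 = 1.9675.
Mean = β/(α−1) = 24.2/10.3 = 2.3495.
Squared-error loss ⇒ the optimal estimator is the posterior mean.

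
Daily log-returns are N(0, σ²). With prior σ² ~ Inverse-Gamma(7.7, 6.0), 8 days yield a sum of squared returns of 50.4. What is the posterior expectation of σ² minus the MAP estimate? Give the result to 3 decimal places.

Posterior: Inverse-Gamma(shape = 7.7+8/2 = 11.7, scale = 6.0+50.4/2 = 31.2).
Mode = β/(α+1) = 31.2/12.7 = 2.457.
Mean = β/(α−1) = 31.2/10.7 = 2.916.
Difference = 2.916 − 2.457 = 0.459.
The mean is pulled above the mode by the posterior's right skew.

0.459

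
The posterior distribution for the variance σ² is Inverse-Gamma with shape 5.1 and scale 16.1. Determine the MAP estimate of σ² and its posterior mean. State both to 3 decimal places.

MAP estimate = 2.639, posterior mean = 3.927

Mode = β/(α+1) = 16.1/6.1 = 2.639.
Mean = β/(α−1) = 16.1/4.1 = 3.927.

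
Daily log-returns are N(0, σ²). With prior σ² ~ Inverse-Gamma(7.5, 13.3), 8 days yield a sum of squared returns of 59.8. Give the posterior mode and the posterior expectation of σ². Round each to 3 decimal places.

Posterior: Inverse-Gamma(shape = 7.5+8/2 = 11.5, scale = 13.3+59.8/2 = 43.2).
Mode = β/(α+1) = 43.2/12.5 = 3.456.
Mean = β/(α−1) = 43.2/10.5 = 4.114.
The mean is pulled above the mode by the posterior's right skew.

posterior mode = 3.456, posterior expectation = 4.114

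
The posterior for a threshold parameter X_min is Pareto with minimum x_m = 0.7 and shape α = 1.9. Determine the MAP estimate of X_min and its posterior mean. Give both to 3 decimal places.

The Pareto density is strictly decreasing on [x_m, ∞), so the mode is x_m = 0.700.
Mean = α·x_m/(α−1) = 1.9·0.7/0.9 = 1.478.

MAP estimate = 0.700, posterior mean = 1.478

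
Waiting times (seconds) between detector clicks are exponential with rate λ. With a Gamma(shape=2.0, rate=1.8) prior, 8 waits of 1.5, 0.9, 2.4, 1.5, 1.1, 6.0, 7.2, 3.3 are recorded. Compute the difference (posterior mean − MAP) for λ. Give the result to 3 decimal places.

0.039

Σ times = 23.9. Posterior: Gamma(shape = 2.0+8 = 10.0, rate = 1.8+23.9 = 25.7).
Mode = (α−1)/β = 9.0/25.7 = 0.350.
Mean = α/β = 10.0/25.7 = 0.389.
Difference = 0.389 − 0.350 = 0.039.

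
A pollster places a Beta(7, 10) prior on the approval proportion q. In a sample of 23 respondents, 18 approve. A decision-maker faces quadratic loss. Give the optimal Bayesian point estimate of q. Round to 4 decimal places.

0.6250

Posterior: Beta(7+18, 10+5) = Beta(25, 15).
Mode = (25−1)/(25+15−2) = 24/38 = 0.6316.
Mean = 25/(25+15) = 25/40 = 0.6250.
Quadratic loss ⇒ the optimal estimator is the posterior mean.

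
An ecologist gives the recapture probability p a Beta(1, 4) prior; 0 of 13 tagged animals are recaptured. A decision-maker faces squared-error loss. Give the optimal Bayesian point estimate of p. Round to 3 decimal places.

Posterior: Beta(1+0, 4+13) = Beta(1, 17).
Since α = 1 ≤ 1 and β > 1, the Beta density is monotone decreasing on [0,1]; the mode is at 0.
Mean = 1/(1+17) = 0.056.
Squared-error loss ⇒ the optimal estimator is the posterior mean.

0.056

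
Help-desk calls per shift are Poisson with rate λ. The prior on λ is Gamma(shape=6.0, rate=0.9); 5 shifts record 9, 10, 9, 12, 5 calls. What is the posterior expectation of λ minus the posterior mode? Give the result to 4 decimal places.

0.1695

Σ counts = 45. Posterior: Gamma(shape = 6.0+45 = 51.0, rate = 0.9+5 = 5.9).
Mode = (α−1)/β = 50.0/5.9 = 8.4746.
Mean = α/β = 51.0/5.9 = 8.6441.
Difference = 8.6441 − 8.4746 = 0.1695.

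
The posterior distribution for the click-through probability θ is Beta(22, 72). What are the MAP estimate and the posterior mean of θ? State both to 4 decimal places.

MAP = 0.2283, posterior mean = 0.2340

Mode = (22−1)/(22+72−2) = 21/92 = 0.2283.
Mean = 22/(22+72) = 22/94 = 0.2340.
The mean is pulled above the mode by the posterior's right skew.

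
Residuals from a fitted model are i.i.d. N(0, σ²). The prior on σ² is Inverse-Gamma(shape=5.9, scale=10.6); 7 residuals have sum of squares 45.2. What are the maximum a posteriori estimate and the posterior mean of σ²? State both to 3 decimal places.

Posterior: Inverse-Gamma(shape = 5.9+7/2 = 9.4, scale = 10.6+45.2/2 = 33.2).
Mode = β/(α+1) = 33.2/10.4 = 3.192.
Mean = β/(α−1) = 33.2/8.4 = 3.952.

σ²_MAP = 3.192, E[σ²|data] = 3.952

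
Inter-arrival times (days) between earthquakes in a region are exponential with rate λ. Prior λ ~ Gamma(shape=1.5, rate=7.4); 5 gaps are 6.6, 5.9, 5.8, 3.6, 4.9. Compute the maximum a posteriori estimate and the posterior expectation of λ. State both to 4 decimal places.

Σ times = 26.8. Posterior: Gamma(shape = 1.5+5 = 6.5, rate = 7.4+26.8 = 34.2).
Mode = (α−1)/β = 5.5/34.2 = 0.1608.
Mean = α/β = 6.5/34.2 = 0.1901.
Mean > mode: the posterior has a right tail.

MAP = 0.1608, posterior mean = 0.1901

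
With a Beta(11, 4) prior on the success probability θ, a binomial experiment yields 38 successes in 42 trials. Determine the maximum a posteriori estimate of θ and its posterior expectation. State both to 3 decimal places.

θ_MAP = 0.873, E[θ|data] = 0.860

Posterior: Beta(11+38, 4+4) = Beta(49, 8).
Mode = (49−1)/(49+8−2) = 48/55 = 0.873.
Mean = 49/(49+8) = 49/57 = 0.860.
Mode > mean: the posterior has a left tail.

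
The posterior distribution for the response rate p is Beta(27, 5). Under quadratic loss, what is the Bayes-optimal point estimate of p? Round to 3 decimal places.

Mode = (27−1)/(27+5−2) = 26/30 = 0.867.
Mean = 27/(27+5) = 27/32 = 0.844.
Quadratic loss ⇒ the optimal estimator is the posterior mean.

0.844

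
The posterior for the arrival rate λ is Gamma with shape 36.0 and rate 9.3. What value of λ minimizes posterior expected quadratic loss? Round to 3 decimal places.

Mode = (α−1)/β = 35.0/9.3 = 3.763.
Mean = α/β = 36.0/9.3 = 3.871.
Quadratic loss ⇒ the optimal estimator is the posterior mean.

3.871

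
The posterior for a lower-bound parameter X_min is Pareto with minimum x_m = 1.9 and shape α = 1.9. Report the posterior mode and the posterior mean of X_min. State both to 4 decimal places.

posterior mode = 1.9000, posterior mean = 4.0111

The Pareto density is strictly decreasing on [x_m, ∞), so the mode is x_m = 1.9000.
Mean = α·x_m/(α−1) = 1.9·1.9/0.9 = 4.0111.
Right-skewed posterior ⇒ mode < mean.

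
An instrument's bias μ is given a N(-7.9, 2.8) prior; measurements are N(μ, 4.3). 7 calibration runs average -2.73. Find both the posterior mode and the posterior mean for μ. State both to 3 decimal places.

MAP: -3.660. Posterior mean: -3.660.

Posterior for μ is Normal. Precision-weighted mean: (1/2.8·-7.9 + 7/4.3·-2.73) / (1/2.8 + 7/4.3) = -3.660.
A Normal posterior is symmetric, so mode = mean.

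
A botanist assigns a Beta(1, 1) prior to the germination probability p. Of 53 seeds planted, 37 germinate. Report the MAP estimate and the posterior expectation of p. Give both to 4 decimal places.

MAP: 0.6981. Posterior mean: 0.6909.

Posterior: Beta(1+37, 1+16) = Beta(38, 17).
Mode = (38−1)/(38+17−2) = 37/53 = 0.6981.
With a flat prior the MAP equals the MLE, 37/53.
Mean = 38/(38+17) = 38/55 = 0.6909.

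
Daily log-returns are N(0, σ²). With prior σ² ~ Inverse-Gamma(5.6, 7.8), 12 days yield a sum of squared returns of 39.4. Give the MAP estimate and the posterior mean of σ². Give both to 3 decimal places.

Posterior: Inverse-Gamma(shape = 5.6+12/2 = 11.6, scale = 7.8+39.4/2 = 27.5).
Mode = β/(α+1) = 27.5/12.6 = 2.183.
Mean = β/(α−1) = 27.5/10.6 = 2.594.

MAP = 2.183, posterior mean = 2.594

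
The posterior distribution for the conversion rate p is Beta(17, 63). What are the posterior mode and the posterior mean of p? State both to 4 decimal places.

MAP = 0.2051; posterior mean = 0.2125

Mode = (17−1)/(17+63−2) = 16/78 = 0.2051.
Mean = 17/(17+63) = 17/80 = 0.2125.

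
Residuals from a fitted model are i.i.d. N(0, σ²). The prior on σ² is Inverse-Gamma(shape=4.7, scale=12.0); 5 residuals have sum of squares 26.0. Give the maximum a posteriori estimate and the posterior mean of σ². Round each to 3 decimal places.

MAP = 3.049; posterior mean = 4.032

Posterior: Inverse-Gamma(shape = 4.7+5/2 = 7.2, scale = 12.0+26.0/2 = 25.0).
Mode = β/(α+1) = 25.0/8.2 = 3.049.
Mean = β/(α−1) = 25.0/6.2 = 4.032.
The mean is pulled above the mode by the posterior's right skew.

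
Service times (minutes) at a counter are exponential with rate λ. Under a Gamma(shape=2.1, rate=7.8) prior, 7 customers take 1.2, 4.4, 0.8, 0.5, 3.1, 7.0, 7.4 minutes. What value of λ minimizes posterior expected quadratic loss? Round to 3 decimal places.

Σ times = 24.4. Posterior: Gamma(shape = 2.1+7 = 9.1, rate = 7.8+24.4 = 32.2).
Mode = (α−1)/β = 8.1/32.2 = 0.252.
Mean = α/β = 9.1/32.2 = 0.283.
Quadratic loss ⇒ the optimal estimator is the posterior mean.

0.283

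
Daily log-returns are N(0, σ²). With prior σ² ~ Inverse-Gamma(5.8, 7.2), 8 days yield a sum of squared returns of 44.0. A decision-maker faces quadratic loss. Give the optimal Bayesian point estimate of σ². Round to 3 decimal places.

Posterior: Inverse-Gamma(shape = 5.8+8/2 = 9.8, scale = 7.2+44.0/2 = 29.2).
Mode = β/(α+1) = 29.2/10.8 = 2.704.
Mean = β/(α−1) = 29.2/8.8 = 3.318.
Quadratic loss ⇒ the optimal estimator is the posterior mean.

3.318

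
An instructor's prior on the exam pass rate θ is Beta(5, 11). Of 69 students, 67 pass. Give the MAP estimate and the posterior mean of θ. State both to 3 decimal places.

Posterior: Beta(5+67, 11+2) = Beta(72, 13).
Mode = (72−1)/(72+13−2) = 71/83 = 0.855.
Mean = 72/(72+13) = 72/85 = 0.847.

MAP: 0.855. Posterior mean: 0.847.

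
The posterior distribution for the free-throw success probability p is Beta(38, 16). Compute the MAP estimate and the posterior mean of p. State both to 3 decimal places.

MAP = 0.712, posterior mean = 0.704

Mode = (38−1)/(38+16−2) = 37/52 = 0.712.
Mean = 38/(38+16) = 38/54 = 0.704.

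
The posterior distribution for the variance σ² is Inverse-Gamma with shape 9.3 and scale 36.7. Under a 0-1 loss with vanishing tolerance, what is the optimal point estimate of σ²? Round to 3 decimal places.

3.563

Mode = β/(α+1) = 36.7/10.3 = 3.563.
Mean = β/(α−1) = 36.7/8.3 = 4.422.
This is the posterior mode — the MAP estimate.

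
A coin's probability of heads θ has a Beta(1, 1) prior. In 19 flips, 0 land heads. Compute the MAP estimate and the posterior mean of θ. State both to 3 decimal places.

MAP = 0.000; posterior mean = 0.048

Posterior: Beta(1+0, 1+19) = Beta(1, 20).
Since α = 1 ≤ 1 and β > 1, the Beta density is monotone decreasing on [0,1]; the mode is at 0.
Mean = 1/(1+20) = 0.048.
The posterior is right-skewed, so the mean exceeds the mode.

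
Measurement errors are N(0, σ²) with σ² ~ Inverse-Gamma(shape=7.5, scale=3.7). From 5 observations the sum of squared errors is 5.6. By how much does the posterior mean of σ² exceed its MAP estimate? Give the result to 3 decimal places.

Posterior: Inverse-Gamma(shape = 7.5+5/2 = 10.0, scale = 3.7+5.6/2 = 6.5).
Mode = β/(α+1) = 6.5/11.0 = 0.591.
Mean = β/(α−1) = 6.5/9.0 = 0.722.
Difference = 0.722 − 0.591 = 0.131.

0.131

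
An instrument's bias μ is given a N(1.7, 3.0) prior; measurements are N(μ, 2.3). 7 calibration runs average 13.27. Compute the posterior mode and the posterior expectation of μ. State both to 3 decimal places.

μ_MAP = 12.128, E[μ|data] = 12.128

Posterior for μ is Normal. Precision-weighted mean: (1/3.0·1.7 + 7/2.3·13.27) / (1/3.0 + 7/2.3) = 12.128.
A Normal posterior is symmetric, so mode = mean.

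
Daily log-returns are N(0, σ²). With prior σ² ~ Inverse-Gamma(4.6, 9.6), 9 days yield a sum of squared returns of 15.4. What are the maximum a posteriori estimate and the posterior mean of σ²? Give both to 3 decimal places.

MAP = 1.713, posterior mean = 2.136

Posterior: Inverse-Gamma(shape = 4.6+9/2 = 9.1, scale = 9.6+15.4/2 = 17.3).
Mode = β/(α+1) = 17.3/10.1 = 1.713.
Mean = β/(α−1) = 17.3/8.1 = 2.136.
Right-skewed posterior ⇒ mode < mean.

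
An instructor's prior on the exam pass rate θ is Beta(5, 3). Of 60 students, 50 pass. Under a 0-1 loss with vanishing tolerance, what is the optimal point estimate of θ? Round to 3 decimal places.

0.818

Posterior: Beta(5+50, 3+10) = Beta(55, 13).
Mode = (55−1)/(55+13−2) = 54/66 = 0.818.
Mean = 55/(55+13) = 55/68 = 0.809.
This is the posterior mode — the MAP estimate.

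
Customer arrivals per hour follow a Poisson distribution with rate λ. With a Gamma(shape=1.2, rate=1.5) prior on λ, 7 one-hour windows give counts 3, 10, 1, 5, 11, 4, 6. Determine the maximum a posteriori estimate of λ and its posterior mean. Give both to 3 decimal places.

Σ counts = 40. Posterior: Gamma(shape = 1.2+40 = 41.2, rate = 1.5+7 = 8.5).
Mode = (α−1)/β = 40.2/8.5 = 4.729.
Mean = α/β = 41.2/8.5 = 4.847.
Mean > mode: the posterior has a right tail.

MAP = 4.729, posterior mean = 4.847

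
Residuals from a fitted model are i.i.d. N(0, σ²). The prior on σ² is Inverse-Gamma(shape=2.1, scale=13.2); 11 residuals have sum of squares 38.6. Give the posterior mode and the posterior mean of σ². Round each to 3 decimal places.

posterior mode = 3.779, posterior mean = 4.924

Posterior: Inverse-Gamma(shape = 2.1+11/2 = 7.6, scale = 13.2+38.6/2 = 32.5).
Mode = β/(α+1) = 32.5/8.6 = 3.779.
Mean = β/(α−1) = 32.5/6.6 = 4.924.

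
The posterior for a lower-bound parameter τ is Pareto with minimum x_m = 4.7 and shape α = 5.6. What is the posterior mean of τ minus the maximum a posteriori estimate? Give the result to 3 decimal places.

The Pareto density is strictly decreasing on [x_m, ∞), so the mode is x_m = 4.700.
Mean = α·x_m/(α−1) = 5.6·4.7/4.6 = 5.722.
Difference = 5.722 − 4.700 = 1.022.
The mean is pulled above the mode by the posterior's right skew.

1.022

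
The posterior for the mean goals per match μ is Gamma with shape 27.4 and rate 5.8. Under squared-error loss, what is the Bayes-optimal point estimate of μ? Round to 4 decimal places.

4.7241

Mode = (α−1)/β = 26.4/5.8 = 4.5517.
Mean = α/β = 27.4/5.8 = 4.7241.
Squared-error loss ⇒ the optimal estimator is the posterior mean.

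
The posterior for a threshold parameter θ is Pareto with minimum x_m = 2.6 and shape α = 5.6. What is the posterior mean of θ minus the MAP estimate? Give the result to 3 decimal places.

The Pareto density is strictly decreasing on [x_m, ∞), so the mode is x_m = 2.600.
Mean = α·x_m/(α−1) = 5.6·2.6/4.6 = 3.165.
Difference = 3.165 − 2.600 = 0.565.

0.565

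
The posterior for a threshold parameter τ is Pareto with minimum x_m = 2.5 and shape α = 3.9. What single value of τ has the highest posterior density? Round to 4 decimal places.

2.5000

The Pareto density is strictly decreasing on [x_m, ∞), so the mode is x_m = 2.5000.
Mean = α·x_m/(α−1) = 3.9·2.5/2.9 = 3.3621.
This is the posterior mode — the MAP estimate.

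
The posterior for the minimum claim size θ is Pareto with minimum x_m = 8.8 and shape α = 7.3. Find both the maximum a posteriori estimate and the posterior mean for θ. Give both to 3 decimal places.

MAP = 8.800, posterior mean = 10.197

The Pareto density is strictly decreasing on [x_m, ∞), so the mode is x_m = 8.800.
Mean = α·x_m/(α−1) = 7.3·8.8/6.3 = 10.197.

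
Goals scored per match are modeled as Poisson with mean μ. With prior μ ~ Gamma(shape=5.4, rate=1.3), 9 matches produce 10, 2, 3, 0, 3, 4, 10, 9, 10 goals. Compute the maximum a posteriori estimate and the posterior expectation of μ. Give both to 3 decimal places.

Σ counts = 51. Posterior: Gamma(shape = 5.4+51 = 56.4, rate = 1.3+9 = 10.3).
Mode = (α−1)/β = 55.4/10.3 = 5.379.
Mean = α/β = 56.4/10.3 = 5.476.
Right-skewed posterior ⇒ mode < mean.

MAP = 5.379; posterior mean = 5.476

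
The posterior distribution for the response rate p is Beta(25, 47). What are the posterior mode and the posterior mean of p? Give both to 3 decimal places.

posterior mode = 0.343, posterior mean = 0.347

Mode = (25−1)/(25+47−2) = 24/70 = 0.343.
Mean = 25/(25+47) = 25/72 = 0.347.
The mean is pulled above the mode by the posterior's right skew.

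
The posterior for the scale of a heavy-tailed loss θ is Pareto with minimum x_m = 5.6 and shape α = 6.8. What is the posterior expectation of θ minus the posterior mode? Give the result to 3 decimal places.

The Pareto density is strictly decreasing on [x_m, ∞), so the mode is x_m = 5.600.
Mean = α·x_m/(α−1) = 6.8·5.6/5.8 = 6.566.
Difference = 6.566 − 5.600 = 0.966.
The mean is pulled above the mode by the posterior's right skew.

0.966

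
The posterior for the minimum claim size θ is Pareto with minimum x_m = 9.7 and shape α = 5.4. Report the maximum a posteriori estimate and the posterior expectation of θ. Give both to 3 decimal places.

The Pareto density is strictly decreasing on [x_m, ∞), so the mode is x_m = 9.700.
Mean = α·x_m/(α−1) = 5.4·9.7/4.4 = 11.905.
The mean is pulled above the mode by the posterior's right skew.

maximum a posteriori estimate = 9.700, posterior expectation = 11.905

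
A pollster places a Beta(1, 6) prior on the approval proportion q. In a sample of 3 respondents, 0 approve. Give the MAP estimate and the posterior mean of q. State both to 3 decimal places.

MAP = 0.000, posterior mean = 0.100

Posterior: Beta(1+0, 6+3) = Beta(1, 9).
Since α = 1 ≤ 1 and β > 1, the Beta density is monotone decreasing on [0,1]; the mode is at 0.
Mean = 1/(1+9) = 0.100.
The mean is pulled above the mode by the posterior's right skew.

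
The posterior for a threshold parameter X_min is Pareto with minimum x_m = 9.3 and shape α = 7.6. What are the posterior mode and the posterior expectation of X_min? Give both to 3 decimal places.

MAP: 9.300. Posterior mean: 10.709.

The Pareto density is strictly decreasing on [x_m, ∞), so the mode is x_m = 9.300.
Mean = α·x_m/(α−1) = 7.6·9.3/6.6 = 10.709.
Right-skewed posterior ⇒ mode < mean.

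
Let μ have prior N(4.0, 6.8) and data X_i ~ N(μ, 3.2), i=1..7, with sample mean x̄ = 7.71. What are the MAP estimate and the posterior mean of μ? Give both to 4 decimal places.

MAP estimate = 7.4763, posterior mean = 7.4763

Posterior for μ is Normal. Precision-weighted mean: (1/6.8·4.0 + 7/3.2·7.71) / (1/6.8 + 7/3.2) = 7.4763.
A Normal posterior is symmetric, so mode = mean.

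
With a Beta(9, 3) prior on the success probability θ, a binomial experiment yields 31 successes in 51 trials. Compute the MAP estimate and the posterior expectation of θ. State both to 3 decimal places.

Posterior: Beta(9+31, 3+20) = Beta(40, 23).
Mode = (40−1)/(40+23−2) = 39/61 = 0.639.
Mean = 40/(40+23) = 40/63 = 0.635.

MAP estimate = 0.639, posterior expectation = 0.635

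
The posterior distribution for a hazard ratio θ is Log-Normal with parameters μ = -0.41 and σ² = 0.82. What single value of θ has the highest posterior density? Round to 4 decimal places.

Mode = exp(μ − σ²) = exp(-1.23) = 0.2923.
Mean = exp(μ + σ²/2) = exp(0.000) = 1.0000.
This is the posterior mode — the MAP estimate.

0.2923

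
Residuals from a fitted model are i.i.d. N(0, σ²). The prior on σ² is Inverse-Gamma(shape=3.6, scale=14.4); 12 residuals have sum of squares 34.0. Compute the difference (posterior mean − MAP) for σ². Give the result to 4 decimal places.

0.6889

Posterior: Inverse-Gamma(shape = 3.6+12/2 = 9.6, scale = 14.4+34.0/2 = 31.4).
Mode = β/(α+1) = 31.4/10.6 = 2.9623.
Mean = β/(α−1) = 31.4/8.6 = 3.6512.
Difference = 3.6512 − 2.9623 = 0.6889.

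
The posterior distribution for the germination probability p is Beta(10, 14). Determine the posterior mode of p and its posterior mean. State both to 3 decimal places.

MAP: 0.409. Posterior mean: 0.417.

Mode = (10−1)/(10+14−2) = 9/22 = 0.409.
Mean = 10/(10+14) = 10/24 = 0.417.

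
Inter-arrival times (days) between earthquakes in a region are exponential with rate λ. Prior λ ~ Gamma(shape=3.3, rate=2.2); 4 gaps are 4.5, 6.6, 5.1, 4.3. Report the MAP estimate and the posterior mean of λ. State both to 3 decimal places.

Σ times = 20.5. Posterior: Gamma(shape = 3.3+4 = 7.3, rate = 2.2+20.5 = 22.7).
Mode = (α−1)/β = 6.3/22.7 = 0.278.
Mean = α/β = 7.3/22.7 = 0.322.
Mean > mode: the posterior has a right tail.

λ_MAP = 0.278, E[λ|data] = 0.322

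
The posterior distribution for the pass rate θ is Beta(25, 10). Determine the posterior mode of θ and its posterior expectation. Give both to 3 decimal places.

Mode = (25−1)/(25+10−2) = 24/33 = 0.727.
Mean = 25/(25+10) = 25/35 = 0.714.

θ_MAP = 0.727, E[θ|data] = 0.714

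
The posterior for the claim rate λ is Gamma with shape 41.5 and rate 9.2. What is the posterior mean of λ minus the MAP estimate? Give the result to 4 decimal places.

0.1087

Mode = (α−1)/β = 40.5/9.2 = 4.4022.
Mean = α/β = 41.5/9.2 = 4.5109.
Difference = 4.5109 − 4.4022 = 0.1087.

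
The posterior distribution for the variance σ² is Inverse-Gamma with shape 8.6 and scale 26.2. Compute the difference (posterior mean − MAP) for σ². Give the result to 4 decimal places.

Mode = β/(α+1) = 26.2/9.6 = 2.7292.
Mean = β/(α−1) = 26.2/7.6 = 3.4474.
Difference = 3.4474 − 2.7292 = 0.7182.

0.7182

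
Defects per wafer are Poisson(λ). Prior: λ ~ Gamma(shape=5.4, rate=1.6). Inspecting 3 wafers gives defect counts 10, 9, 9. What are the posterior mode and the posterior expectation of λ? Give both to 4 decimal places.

λ_MAP = 7.0435, E[λ|data] = 7.2609

Σ counts = 28. Posterior: Gamma(shape = 5.4+28 = 33.4, rate = 1.6+3 = 4.6).
Mode = (α−1)/β = 32.4/4.6 = 7.0435.
Mean = α/β = 33.4/4.6 = 7.2609.
The posterior is right-skewed, so the mean exceeds the mode.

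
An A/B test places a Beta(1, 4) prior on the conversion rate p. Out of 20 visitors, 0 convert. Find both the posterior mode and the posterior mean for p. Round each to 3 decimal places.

Posterior: Beta(1+0, 4+20) = Beta(1, 24).
Since α = 1 ≤ 1 and β > 1, the Beta density is monotone decreasing on [0,1]; the mode is at 0.
Mean = 1/(1+24) = 0.040.

p_MAP = 0.000, E[p|data] = 0.040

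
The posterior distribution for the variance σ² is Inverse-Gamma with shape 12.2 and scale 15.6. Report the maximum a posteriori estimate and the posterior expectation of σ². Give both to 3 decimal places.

maximum a posteriori estimate = 1.182, posterior expectation = 1.393

Mode = β/(α+1) = 15.6/13.2 = 1.182.
Mean = β/(α−1) = 15.6/11.2 = 1.393.
The mean is pulled above the mode by the posterior's right skew.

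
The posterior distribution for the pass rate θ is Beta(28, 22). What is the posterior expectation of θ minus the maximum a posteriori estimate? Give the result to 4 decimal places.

-0.0025

Mode = (28−1)/(28+22−2) = 27/48 = 0.5625.
Mean = 28/(28+22) = 28/50 = 0.5600.
Difference = 0.5600 − 0.5625 = -0.0025.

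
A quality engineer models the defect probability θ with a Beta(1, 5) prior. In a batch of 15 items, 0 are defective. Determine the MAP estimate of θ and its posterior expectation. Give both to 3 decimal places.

Posterior: Beta(1+0, 5+15) = Beta(1, 20).
Since α = 1 ≤ 1 and β > 1, the Beta density is monotone decreasing on [0,1]; the mode is at 0.
Mean = 1/(1+20) = 0.048.
Mean > mode: the posterior has a right tail.

θ_MAP = 0.000, E[θ|data] = 0.048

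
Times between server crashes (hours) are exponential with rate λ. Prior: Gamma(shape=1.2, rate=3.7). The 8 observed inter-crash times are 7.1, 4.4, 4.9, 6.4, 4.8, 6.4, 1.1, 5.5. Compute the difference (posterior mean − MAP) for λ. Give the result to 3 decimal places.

0.023

Σ times = 40.6. Posterior: Gamma(shape = 1.2+8 = 9.2, rate = 3.7+40.6 = 44.3).
Mode = (α−1)/β = 8.2/44.3 = 0.185.
Mean = α/β = 9.2/44.3 = 0.208.
Difference = 0.208 − 0.185 = 0.023.
The mean is pulled above the mode by the posterior's right skew.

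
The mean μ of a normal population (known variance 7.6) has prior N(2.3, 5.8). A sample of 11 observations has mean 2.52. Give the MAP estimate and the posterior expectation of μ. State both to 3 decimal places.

Posterior for μ is Normal. Precision-weighted mean: (1/5.8·2.3 + 11/7.6·2.52) / (1/5.8 + 11/7.6) = 2.497.
A Normal posterior is symmetric, so mode = mean.

μ_MAP = 2.497, E[μ|data] = 2.497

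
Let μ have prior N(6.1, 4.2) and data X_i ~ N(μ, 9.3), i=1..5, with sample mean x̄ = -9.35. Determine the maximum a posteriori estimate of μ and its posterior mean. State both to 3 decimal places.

MAP = -4.608; posterior mean = -4.608

Posterior for μ is Normal. Precision-weighted mean: (1/4.2·6.1 + 5/9.3·-9.35) / (1/4.2 + 5/9.3) = -4.608.
A Normal posterior is symmetric, so mode = mean.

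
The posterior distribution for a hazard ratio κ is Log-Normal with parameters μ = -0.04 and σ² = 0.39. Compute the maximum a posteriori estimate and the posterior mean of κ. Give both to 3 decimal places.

Mode = exp(μ − σ²) = exp(-0.43) = 0.651.
Mean = exp(μ + σ²/2) = exp(0.155) = 1.168.
Right-skewed posterior ⇒ mode < mean.

MAP = 0.651, posterior mean = 1.168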